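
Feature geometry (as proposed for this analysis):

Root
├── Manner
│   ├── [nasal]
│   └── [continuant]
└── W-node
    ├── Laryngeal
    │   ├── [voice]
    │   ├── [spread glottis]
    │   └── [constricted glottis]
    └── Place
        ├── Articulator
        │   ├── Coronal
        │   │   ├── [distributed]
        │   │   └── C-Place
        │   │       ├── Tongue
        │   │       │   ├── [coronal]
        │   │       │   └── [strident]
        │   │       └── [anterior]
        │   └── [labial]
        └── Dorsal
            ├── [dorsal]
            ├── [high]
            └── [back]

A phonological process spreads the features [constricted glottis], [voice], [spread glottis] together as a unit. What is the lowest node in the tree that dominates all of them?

[constricted glottis] lies under Laryngeal (below W-node).
[voice]: Root ▹ W-node ▹ Laryngeal ▹ [voice].
[spread glottis] lies under Laryngeal (below W-node).
The listed terminals split across distinct daughters of Laryngeal, so Laryngeal itself is the smallest node containing them all.

Laryngeal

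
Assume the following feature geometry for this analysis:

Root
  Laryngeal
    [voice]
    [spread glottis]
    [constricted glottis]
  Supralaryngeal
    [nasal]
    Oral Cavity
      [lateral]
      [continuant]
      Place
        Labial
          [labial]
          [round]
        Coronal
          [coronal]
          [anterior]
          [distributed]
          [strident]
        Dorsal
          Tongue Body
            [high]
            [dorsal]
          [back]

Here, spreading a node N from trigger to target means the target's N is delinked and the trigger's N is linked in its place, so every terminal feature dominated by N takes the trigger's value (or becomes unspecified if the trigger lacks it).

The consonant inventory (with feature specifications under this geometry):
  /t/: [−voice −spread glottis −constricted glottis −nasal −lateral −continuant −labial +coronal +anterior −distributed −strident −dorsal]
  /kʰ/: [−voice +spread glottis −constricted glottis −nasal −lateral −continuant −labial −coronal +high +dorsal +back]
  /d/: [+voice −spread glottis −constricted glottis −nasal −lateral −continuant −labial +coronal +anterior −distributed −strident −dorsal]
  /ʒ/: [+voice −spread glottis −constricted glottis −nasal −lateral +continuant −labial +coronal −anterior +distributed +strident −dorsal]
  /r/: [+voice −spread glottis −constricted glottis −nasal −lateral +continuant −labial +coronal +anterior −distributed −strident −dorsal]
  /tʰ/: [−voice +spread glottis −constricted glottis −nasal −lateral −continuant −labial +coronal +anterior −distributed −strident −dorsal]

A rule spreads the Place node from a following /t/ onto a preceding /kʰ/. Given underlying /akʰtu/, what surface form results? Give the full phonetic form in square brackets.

[atʰtu]

Terminals under Place in this geometry: [labial], [round], [coronal], [anterior], [distributed], [strident], [high], [dorsal], [back].
Spreading Place from /t/ onto /kʰ/ replaces those values with /t/'s: [−labial], [+coronal], [+anterior], [−distributed], [−strident], [−dorsal]. Features outside Place ([voice], [spread glottis], [constricted glottis], …) stay as in /kʰ/.
The resulting bundle matches /tʰ/ in the inventory; substituting it for /kʰ/ gives [atʰtu].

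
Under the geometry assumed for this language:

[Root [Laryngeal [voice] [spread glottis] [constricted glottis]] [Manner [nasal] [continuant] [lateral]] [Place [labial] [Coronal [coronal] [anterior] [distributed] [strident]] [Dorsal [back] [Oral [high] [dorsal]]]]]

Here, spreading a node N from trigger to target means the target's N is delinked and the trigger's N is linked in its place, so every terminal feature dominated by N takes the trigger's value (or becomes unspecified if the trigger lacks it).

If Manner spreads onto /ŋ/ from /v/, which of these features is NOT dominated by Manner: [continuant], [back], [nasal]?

[back]

The terminals dominated by Manner are [nasal], [continuant], [lateral].
[continuant], [nasal] all lie under Manner, so they are overwritten when Manner spreads.
[back] is not within the Manner subtree (it hangs from Dorsal), so /ŋ/'s [back] value survives.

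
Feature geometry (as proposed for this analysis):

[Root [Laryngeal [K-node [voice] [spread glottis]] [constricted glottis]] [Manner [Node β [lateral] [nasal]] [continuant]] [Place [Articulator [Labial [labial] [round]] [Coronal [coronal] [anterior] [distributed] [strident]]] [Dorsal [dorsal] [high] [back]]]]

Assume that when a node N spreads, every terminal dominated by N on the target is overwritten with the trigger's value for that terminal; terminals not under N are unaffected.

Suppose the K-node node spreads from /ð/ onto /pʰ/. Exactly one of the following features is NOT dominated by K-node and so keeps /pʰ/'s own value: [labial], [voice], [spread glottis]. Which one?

[labial]

The terminals dominated by K-node are [voice], [spread glottis].
Spreading K-node replaces [voice], [spread glottis] with the trigger's values, since each sits inside the K-node constituent.
[labial] is not within the K-node subtree (it hangs from Labial), so /pʰ/'s [labial] value survives.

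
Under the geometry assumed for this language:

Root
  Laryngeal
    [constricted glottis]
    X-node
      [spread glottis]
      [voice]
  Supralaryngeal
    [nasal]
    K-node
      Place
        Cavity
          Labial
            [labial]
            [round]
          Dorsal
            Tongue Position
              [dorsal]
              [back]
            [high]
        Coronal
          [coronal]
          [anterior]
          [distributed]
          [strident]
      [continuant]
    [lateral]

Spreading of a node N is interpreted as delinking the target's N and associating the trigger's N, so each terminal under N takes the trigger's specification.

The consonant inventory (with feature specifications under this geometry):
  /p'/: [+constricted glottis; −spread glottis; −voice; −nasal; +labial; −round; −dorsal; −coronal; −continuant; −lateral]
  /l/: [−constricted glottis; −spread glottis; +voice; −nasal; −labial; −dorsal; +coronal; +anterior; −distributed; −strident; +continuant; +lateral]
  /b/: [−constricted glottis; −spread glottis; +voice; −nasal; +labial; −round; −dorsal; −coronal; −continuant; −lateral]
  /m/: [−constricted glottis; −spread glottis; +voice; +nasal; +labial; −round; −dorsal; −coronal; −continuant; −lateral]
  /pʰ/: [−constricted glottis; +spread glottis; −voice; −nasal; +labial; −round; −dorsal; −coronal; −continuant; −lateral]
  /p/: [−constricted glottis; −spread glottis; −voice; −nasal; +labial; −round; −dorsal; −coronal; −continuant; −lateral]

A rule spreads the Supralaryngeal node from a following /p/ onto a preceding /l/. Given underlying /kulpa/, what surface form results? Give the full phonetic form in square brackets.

Supralaryngeal immediately or transitively dominates [nasal], [labial], [round], [dorsal], [back], [high], [coronal], [anterior], [distributed], [strident], [continuant], [lateral].
The target acquires /p/'s values for everything under Supralaryngeal — [−nasal], [+labial], [−round], [−dorsal], [−coronal], [−continuant], [−lateral] — while keeping its own [constricted glottis], [spread glottis], [voice].
The resulting bundle matches /b/ in the inventory; substituting it for /l/ gives [kubpa].

[kubpa]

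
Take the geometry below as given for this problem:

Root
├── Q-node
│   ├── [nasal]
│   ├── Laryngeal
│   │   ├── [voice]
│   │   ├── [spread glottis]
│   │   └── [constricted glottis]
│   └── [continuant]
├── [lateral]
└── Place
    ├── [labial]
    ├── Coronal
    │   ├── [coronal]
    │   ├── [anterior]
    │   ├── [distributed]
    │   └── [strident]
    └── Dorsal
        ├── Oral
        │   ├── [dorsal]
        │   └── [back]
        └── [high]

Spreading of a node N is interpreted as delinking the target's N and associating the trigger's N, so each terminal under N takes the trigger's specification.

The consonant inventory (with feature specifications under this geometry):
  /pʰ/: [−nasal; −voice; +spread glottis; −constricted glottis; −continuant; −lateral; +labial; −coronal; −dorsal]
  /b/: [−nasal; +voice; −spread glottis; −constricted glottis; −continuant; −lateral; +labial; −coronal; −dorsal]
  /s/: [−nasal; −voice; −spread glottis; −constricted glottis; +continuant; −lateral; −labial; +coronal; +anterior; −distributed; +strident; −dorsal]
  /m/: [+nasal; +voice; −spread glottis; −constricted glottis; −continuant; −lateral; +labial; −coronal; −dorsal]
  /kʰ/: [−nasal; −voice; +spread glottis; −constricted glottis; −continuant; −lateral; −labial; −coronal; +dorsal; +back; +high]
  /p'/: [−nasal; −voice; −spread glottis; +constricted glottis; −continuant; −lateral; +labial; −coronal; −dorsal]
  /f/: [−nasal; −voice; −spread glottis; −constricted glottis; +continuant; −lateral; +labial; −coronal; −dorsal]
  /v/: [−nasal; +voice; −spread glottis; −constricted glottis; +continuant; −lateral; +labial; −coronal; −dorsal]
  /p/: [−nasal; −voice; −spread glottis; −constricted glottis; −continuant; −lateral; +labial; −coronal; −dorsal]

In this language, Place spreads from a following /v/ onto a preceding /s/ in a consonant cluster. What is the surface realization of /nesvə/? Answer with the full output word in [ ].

[nefvə]

The Place node dominates the terminals [labial], [coronal], [anterior], [distributed], [strident], [dorsal], [back], [high].
Spreading Place from /v/ onto /s/ replaces those values with /v/'s: [+labial], [−coronal], [−dorsal]. Features outside Place ([nasal], [voice], [spread glottis], …) stay as in /s/.
This feature bundle is that of [f], so /nesvə/ surfaces as [nefvə].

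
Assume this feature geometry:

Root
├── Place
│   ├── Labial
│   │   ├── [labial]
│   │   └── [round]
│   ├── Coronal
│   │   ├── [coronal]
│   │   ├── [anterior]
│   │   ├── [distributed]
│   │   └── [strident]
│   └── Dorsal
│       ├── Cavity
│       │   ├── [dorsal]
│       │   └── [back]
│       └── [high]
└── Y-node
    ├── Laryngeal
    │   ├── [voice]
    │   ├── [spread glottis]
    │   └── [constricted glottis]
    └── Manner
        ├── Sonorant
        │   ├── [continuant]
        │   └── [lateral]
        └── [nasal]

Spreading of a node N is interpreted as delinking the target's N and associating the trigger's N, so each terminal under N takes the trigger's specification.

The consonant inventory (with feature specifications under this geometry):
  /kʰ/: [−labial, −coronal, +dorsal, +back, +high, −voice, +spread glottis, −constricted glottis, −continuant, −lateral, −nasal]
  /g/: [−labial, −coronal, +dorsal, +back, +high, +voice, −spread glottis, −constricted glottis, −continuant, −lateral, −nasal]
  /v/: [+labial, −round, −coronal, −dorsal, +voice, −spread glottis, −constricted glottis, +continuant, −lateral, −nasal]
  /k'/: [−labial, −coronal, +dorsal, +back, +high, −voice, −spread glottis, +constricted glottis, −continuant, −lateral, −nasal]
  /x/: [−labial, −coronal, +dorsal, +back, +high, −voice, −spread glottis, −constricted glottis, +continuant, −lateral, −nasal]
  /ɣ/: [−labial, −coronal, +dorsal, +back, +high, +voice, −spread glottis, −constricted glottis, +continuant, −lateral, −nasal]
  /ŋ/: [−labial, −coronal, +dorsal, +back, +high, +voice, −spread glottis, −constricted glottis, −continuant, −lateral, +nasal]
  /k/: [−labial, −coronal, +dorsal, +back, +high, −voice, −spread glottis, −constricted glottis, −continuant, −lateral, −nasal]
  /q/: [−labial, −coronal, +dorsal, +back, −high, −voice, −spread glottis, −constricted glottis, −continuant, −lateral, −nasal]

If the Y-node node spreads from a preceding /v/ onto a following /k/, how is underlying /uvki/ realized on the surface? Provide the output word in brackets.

Y-node immediately or transitively dominates [voice], [spread glottis], [constricted glottis], [continuant], [lateral], [nasal].
The target acquires /v/'s values for everything under Y-node — [+voice], [−spread glottis], [−constricted glottis], [+continuant], [−lateral], [−nasal] — while keeping its own [labial], [coronal], [dorsal], ….
Among the inventory, only /ɣ/ has exactly this specification, giving the surface form [uvɣi].

[uvɣi]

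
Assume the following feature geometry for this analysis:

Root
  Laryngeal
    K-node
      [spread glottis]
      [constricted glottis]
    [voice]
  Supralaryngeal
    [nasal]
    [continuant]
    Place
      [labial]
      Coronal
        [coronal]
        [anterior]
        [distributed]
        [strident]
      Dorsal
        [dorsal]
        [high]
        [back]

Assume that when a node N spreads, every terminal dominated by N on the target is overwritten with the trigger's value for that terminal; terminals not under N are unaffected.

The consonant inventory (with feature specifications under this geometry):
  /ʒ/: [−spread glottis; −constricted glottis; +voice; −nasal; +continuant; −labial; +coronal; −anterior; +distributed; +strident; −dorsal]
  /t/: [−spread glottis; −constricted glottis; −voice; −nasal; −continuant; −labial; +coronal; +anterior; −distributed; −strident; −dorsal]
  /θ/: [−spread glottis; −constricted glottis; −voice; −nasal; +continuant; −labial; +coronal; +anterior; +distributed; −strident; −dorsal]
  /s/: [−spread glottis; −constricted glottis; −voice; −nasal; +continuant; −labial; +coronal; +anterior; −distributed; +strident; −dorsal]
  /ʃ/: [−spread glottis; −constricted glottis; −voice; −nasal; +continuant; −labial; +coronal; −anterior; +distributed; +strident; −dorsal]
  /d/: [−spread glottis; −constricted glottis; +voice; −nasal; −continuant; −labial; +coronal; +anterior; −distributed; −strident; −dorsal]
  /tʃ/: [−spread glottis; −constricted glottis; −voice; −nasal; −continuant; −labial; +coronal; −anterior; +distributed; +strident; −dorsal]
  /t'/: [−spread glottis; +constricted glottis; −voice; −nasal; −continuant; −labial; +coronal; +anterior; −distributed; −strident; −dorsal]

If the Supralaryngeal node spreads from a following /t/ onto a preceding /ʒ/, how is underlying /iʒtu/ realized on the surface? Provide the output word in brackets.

The Supralaryngeal node dominates the terminals [nasal], [continuant], [labial], [coronal], [anterior], [distributed], [strident], [dorsal], [high], [back].
Spreading Supralaryngeal from /t/ onto /ʒ/ replaces those values with /t/'s: [−nasal], [−continuant], [−labial], [+coronal], [+anterior], [−distributed], [−strident], [−dorsal]. Features outside Supralaryngeal ([spread glottis], [constricted glottis], [voice]) stay as in /ʒ/.
This feature bundle is that of [d], so /iʒtu/ surfaces as [idtu].

[idtu]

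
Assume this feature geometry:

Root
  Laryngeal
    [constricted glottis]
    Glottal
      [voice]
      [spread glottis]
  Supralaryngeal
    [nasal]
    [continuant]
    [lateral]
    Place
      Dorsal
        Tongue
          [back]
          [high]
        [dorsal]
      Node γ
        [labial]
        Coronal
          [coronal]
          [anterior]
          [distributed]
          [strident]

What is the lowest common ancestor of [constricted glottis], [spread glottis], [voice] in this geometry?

[constricted glottis] lies under Laryngeal (below Laryngeal).
[spread glottis]: Root / Laryngeal / Glottal / [spread glottis].
[voice] lies under Glottal (below Laryngeal).
These paths first converge at Laryngeal; no daughter of Laryngeal dominates all 3 features, so Laryngeal is the minimal constituent.

Laryngeal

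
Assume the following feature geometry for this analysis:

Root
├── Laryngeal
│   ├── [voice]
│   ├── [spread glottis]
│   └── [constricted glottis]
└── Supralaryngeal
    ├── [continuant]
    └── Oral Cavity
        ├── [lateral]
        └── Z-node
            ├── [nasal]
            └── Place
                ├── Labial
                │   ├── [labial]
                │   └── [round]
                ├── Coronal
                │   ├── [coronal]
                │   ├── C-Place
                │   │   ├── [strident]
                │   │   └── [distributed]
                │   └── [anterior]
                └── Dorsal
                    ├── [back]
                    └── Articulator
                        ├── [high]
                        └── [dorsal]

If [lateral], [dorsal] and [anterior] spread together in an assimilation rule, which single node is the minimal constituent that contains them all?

Oral Cavity

[lateral]: Root / Supralaryngeal / Oral Cavity / [lateral].
[dorsal]: Root / Supralaryngeal / Oral Cavity / Z-node / Place / Dorsal / Articulator / [dorsal].
[anterior] lies under Coronal (below Supralaryngeal).
The lowest node appearing on every path is Oral Cavity; each proper daughter of Oral Cavity fails to dominate at least one of the listed features.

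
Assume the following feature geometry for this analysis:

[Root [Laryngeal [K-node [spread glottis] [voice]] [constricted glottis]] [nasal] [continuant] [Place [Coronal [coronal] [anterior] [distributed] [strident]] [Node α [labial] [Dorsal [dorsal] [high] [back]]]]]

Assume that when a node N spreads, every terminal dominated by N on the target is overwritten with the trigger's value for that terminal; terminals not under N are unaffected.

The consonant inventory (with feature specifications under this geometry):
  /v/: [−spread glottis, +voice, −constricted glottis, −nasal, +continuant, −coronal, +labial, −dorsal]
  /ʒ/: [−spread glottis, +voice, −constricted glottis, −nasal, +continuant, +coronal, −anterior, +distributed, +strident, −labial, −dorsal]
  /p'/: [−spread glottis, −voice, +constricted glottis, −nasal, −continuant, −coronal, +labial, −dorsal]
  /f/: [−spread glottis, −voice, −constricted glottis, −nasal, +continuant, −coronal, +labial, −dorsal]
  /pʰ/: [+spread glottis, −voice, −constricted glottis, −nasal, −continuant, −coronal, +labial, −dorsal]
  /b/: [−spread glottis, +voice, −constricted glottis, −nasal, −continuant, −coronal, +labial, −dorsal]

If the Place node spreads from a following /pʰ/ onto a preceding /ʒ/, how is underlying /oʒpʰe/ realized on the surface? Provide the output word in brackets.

[ovpʰe]

The Place node dominates the terminals [coronal], [anterior], [distributed], [strident], [labial], [dorsal], [high], [back].
The target acquires /pʰ/'s values for everything under Place — [−coronal], [+labial], [−dorsal] — while keeping its own [spread glottis], [voice], [constricted glottis], ….
The resulting bundle matches /v/ in the inventory; substituting it for /ʒ/ gives [ovpʰe].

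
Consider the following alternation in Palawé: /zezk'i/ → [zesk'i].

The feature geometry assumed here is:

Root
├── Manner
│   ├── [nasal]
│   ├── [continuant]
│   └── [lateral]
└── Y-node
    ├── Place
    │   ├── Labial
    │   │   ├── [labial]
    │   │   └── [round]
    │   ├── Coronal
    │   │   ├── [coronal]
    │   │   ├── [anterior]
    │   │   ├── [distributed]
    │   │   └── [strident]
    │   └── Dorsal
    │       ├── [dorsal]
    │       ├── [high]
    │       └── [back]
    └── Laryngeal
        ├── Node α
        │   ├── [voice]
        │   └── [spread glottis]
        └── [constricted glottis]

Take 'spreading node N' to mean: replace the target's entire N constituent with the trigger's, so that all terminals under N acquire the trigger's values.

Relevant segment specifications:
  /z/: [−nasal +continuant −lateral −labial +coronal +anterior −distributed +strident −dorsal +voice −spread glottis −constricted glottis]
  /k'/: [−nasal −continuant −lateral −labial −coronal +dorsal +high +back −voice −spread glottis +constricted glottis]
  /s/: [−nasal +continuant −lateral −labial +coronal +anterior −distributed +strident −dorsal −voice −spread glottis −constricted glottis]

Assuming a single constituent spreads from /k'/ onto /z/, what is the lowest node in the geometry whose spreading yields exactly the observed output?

/z/ and [s] differ in [voice]; every other specified feature is identical.
Only a single terminal changes, and /k'/ supplies the new value, so [voice] itself is the minimal spreading constituent.
Features on which the two segments disagree outside [voice], such as [constricted glottis], [continuant], are unchanged — nothing dominating them spread, and [voice] is the minimal sufficient constituent.

[voice]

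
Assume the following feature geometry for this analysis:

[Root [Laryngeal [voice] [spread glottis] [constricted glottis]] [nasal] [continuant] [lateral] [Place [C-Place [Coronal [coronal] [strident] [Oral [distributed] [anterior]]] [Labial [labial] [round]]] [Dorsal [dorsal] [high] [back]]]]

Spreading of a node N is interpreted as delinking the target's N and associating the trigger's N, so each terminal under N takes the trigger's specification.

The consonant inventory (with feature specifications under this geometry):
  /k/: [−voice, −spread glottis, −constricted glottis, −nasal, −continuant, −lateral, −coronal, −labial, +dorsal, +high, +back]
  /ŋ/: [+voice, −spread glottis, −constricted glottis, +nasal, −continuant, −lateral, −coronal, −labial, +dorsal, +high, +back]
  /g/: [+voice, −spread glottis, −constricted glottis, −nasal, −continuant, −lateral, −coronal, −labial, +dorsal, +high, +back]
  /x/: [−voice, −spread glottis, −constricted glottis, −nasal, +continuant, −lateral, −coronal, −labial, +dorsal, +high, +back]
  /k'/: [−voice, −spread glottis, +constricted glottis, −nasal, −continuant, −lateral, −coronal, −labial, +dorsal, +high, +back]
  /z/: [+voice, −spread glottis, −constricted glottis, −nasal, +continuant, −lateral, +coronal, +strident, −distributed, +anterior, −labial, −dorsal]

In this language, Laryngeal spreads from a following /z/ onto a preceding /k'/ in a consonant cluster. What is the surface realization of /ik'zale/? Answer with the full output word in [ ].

Terminals under Laryngeal in this geometry: [voice], [spread glottis], [constricted glottis].
Spreading Laryngeal from /z/ onto /k'/ replaces those values with /z/'s: [+voice], [−spread glottis], [−constricted glottis]. Features outside Laryngeal ([nasal], [continuant], [lateral], …) stay as in /k'/.
The resulting bundle matches /g/ in the inventory; substituting it for /k'/ gives [igzale].

[igzale]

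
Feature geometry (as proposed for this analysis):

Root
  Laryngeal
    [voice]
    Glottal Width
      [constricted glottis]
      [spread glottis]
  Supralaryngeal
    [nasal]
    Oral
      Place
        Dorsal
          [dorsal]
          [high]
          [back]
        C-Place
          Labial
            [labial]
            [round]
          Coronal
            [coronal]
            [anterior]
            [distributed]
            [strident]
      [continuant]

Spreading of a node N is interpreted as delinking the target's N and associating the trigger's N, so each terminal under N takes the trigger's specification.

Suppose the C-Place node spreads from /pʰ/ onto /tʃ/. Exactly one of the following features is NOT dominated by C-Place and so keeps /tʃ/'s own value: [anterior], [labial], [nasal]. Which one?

Under this geometry, C-Place contains [labial], [round], [coronal], [anterior], [distributed], [strident].
[labial], [anterior] all lie under C-Place, so they are overwritten when C-Place spreads.
[nasal] is not within the C-Place subtree (it hangs from Supralaryngeal), so /tʃ/'s [nasal] value survives.

[nasal]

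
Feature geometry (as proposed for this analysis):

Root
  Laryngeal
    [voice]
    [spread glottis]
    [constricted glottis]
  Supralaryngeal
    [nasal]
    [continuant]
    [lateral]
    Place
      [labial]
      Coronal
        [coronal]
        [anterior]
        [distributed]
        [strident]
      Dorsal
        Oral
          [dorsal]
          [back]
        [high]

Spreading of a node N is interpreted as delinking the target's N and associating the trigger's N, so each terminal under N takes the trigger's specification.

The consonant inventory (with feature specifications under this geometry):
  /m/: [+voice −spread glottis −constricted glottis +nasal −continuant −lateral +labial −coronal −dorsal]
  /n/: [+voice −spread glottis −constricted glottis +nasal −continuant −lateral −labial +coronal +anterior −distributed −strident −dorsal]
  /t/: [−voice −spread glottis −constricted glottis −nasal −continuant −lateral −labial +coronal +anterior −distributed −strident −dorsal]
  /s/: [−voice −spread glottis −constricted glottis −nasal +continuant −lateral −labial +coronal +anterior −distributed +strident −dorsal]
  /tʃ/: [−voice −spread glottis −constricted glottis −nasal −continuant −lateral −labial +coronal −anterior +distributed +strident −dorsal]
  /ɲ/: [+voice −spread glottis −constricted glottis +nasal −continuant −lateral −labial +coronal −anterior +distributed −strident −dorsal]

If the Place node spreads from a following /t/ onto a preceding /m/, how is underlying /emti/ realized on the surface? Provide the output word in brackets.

[enti]

Place immediately or transitively dominates [labial], [coronal], [anterior], [distributed], [strident], [dorsal], [back], [high].
The target acquires /t/'s values for everything under Place — [−labial], [+coronal], [+anterior], [−distributed], [−strident], [−dorsal] — while keeping its own [voice], [spread glottis], [constricted glottis], ….
This feature bundle is that of [n], so /emti/ surfaces as [enti].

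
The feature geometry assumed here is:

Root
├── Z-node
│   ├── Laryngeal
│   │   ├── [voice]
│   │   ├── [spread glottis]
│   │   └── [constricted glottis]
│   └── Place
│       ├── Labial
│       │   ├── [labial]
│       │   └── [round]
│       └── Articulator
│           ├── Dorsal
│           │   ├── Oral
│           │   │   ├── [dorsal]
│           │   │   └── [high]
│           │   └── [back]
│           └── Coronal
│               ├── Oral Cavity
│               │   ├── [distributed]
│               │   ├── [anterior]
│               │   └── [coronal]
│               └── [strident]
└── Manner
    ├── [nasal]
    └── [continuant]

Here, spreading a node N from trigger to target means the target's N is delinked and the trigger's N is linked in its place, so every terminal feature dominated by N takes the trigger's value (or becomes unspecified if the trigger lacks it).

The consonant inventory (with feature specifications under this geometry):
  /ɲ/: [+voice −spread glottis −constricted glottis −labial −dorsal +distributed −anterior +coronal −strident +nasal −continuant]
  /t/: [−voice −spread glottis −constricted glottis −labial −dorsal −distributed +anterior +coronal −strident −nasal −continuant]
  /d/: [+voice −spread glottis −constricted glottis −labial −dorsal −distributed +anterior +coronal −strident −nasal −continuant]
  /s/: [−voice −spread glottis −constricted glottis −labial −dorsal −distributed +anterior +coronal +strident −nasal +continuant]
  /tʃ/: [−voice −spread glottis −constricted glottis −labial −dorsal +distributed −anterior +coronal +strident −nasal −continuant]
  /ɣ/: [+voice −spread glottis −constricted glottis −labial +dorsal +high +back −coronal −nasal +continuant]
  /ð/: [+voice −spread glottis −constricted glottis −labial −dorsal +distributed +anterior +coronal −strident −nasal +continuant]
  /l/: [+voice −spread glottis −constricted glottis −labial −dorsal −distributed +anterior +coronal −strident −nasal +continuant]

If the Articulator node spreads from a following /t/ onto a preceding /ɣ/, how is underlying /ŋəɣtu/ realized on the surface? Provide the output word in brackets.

[ŋəltu]

The Articulator node dominates the terminals [dorsal], [high], [back], [distributed], [anterior], [coronal], [strident].
After delinking /ɣ/'s Articulator and linking /t/'s, the affected terminals become [−dorsal], [−distributed], [+anterior], [+coronal], [−strident]; [voice], [spread glottis], [constricted glottis], … (outside Articulator) are retained from /ɣ/.
The resulting bundle matches /l/ in the inventory; substituting it for /ɣ/ gives [ŋəltu].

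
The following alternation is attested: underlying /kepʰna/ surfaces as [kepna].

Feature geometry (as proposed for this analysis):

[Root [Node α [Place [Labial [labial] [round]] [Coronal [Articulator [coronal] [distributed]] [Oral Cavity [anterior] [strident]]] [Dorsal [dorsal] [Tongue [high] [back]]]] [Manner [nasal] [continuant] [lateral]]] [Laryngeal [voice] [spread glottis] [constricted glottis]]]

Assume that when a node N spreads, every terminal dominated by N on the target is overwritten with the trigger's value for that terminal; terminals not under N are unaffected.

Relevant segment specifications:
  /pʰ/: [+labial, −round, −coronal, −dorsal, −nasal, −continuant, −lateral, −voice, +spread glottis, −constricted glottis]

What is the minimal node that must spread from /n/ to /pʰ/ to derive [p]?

[spread glottis]

The alternation /pʰ/ → [p] changes [spread glottis] and nothing else.
With a single altered terminal, the smallest constituent that could spread is that terminal — [spread glottis].
Since [voice] is preserved even though /n/ disagrees there, no node above [spread glottis] spread.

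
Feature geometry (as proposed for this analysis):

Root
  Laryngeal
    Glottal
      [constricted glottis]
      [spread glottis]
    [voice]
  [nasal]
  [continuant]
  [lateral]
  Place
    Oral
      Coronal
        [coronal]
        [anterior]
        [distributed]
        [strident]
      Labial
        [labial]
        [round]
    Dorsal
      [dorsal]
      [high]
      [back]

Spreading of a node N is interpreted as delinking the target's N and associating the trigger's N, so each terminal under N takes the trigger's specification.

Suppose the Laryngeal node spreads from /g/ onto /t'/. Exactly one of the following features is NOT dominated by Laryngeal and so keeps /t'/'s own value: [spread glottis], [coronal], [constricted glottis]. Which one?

Under this geometry, Laryngeal contains [constricted glottis], [spread glottis], [voice].
Of the listed options, [spread glottis], [constricted glottis] are among these and would be overwritten by spreading Laryngeal.
[coronal] is not within the Laryngeal subtree (it hangs from Coronal), so /t'/'s [coronal] value survives.

[coronal]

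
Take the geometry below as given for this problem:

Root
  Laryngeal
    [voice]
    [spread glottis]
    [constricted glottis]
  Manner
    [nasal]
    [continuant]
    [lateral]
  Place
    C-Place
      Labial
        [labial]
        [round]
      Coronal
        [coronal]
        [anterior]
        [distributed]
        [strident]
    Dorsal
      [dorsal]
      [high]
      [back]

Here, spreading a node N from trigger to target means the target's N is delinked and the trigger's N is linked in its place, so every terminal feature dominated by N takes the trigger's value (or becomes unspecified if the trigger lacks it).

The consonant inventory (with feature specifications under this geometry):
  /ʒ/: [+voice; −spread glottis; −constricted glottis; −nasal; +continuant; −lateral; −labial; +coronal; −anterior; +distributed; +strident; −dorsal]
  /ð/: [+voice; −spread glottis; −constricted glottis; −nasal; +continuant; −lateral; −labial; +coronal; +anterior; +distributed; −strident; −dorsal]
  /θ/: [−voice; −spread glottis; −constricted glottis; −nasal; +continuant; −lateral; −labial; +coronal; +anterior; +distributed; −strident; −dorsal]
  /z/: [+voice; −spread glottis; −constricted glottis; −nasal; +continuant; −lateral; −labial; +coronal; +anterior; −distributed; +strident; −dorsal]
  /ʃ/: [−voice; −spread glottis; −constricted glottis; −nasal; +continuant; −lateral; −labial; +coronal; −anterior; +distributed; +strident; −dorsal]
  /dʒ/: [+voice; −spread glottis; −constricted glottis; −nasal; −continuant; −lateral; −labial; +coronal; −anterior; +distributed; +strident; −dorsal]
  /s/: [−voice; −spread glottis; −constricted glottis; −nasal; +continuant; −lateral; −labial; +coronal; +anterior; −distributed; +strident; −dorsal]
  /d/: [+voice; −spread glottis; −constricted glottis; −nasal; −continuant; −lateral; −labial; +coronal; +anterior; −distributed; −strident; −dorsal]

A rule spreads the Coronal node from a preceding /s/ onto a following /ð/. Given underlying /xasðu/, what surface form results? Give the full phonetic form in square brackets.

[xaszu]

Terminals under Coronal in this geometry: [coronal], [anterior], [distributed], [strident].
After delinking /ð/'s Coronal and linking /s/'s, the affected terminals become [+coronal], [+anterior], [−distributed], [+strident]; [voice], [spread glottis], [constricted glottis], … (outside Coronal) are retained from /ð/.
The resulting bundle matches /z/ in the inventory; substituting it for /ð/ gives [xaszu].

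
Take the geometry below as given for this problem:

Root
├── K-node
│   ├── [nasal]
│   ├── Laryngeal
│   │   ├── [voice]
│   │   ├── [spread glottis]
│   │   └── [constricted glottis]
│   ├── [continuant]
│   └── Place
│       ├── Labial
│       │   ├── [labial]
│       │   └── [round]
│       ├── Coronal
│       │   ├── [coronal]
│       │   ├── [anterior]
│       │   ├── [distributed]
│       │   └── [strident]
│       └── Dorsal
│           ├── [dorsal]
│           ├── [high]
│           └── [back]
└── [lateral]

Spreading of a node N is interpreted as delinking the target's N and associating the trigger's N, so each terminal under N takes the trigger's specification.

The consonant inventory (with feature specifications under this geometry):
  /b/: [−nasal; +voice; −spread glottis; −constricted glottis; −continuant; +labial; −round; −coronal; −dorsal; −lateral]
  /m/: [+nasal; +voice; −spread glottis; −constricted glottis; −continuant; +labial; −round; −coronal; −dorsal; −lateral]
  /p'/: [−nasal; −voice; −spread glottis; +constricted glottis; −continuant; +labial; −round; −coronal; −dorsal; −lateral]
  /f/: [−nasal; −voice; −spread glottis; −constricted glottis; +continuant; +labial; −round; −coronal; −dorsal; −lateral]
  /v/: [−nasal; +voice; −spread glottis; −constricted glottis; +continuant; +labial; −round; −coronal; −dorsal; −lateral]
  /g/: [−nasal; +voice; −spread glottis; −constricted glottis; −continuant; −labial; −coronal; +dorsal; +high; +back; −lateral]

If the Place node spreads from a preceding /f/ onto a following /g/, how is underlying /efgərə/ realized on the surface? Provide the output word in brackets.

Place immediately or transitively dominates [labial], [round], [coronal], [anterior], [distributed], [strident], [dorsal], [high], [back].
The target acquires /f/'s values for everything under Place — [+labial], [−round], [−coronal], [−dorsal] — while keeping its own [nasal], [voice], [spread glottis], ….
Among the inventory, only /b/ has exactly this specification, giving the surface form [efbərə].

[efbərə]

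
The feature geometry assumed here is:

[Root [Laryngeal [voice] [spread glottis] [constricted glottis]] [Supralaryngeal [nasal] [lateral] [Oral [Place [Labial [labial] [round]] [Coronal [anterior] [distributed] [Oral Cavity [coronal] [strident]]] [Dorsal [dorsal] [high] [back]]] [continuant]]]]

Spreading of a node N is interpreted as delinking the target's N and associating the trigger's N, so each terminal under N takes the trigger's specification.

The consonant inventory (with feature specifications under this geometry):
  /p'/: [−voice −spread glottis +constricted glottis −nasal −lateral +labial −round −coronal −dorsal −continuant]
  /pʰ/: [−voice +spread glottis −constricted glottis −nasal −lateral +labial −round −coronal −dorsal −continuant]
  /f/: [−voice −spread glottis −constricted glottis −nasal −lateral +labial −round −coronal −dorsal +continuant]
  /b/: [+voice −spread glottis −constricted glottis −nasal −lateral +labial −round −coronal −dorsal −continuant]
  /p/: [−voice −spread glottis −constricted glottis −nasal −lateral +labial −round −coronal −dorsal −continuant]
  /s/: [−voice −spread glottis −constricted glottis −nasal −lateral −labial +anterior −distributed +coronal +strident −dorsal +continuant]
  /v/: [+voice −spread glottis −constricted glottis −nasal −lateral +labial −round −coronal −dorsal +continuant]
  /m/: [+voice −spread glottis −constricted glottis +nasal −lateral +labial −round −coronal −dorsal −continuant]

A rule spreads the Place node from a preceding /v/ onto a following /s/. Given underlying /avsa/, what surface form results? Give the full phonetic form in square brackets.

Place immediately or transitively dominates [labial], [round], [anterior], [distributed], [coronal], [strident], [dorsal], [high], [back].
The target acquires /v/'s values for everything under Place — [+labial], [−round], [−coronal], [−dorsal] — while keeping its own [voice], [spread glottis], [constricted glottis], ….
The resulting bundle matches /f/ in the inventory; substituting it for /s/ gives [avfa].

[avfa]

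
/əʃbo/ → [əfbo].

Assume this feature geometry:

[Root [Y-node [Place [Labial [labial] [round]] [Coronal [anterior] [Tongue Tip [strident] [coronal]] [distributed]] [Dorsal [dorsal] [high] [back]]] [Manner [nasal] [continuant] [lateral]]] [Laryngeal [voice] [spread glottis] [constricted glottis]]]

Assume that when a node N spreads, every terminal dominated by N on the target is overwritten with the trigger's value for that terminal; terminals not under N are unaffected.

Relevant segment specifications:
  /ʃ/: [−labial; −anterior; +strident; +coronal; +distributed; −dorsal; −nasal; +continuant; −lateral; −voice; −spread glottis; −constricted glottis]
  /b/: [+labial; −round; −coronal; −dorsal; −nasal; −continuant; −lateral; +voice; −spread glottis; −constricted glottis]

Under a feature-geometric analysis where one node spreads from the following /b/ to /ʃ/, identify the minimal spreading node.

/ʃ/ and [f] differ in [labial], [round], [coronal], [anterior], [distributed], [strident]; every other specified feature is identical.
The smallest constituent containing every changed terminal is Place — each of its daughters lacks at least one of the affected features.
Spreading Place from /b/ overwrites each of those terminals with /b/'s values, yielding exactly [f].
[continuant] — on which /b/ differs from /ʃ/ — is unchanged, so neither Y-node nor anything higher can have spread; the constituent is no larger than Place.

Place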